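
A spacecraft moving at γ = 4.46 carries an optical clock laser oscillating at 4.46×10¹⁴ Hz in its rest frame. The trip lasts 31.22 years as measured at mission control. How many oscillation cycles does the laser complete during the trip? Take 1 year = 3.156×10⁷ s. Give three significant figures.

γ = 4.46
The oscillator's own cycle count is N = f × τ where τ is the proper time aboard the spacecraft. τ = Δt/γ = 31.22/4.460 = 7.000 years = 2.209×10⁸ s.
N = 4.46×10¹⁴ × 2.209×10⁸ = 9.853×10²².

N = 9.85×10²²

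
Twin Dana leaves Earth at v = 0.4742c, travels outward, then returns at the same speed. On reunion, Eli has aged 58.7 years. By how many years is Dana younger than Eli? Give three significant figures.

γ = 1/√(1 − 0.4742²) = 1/√0.7751 = 1.136
Dana's elapsed proper time: τ = 58.7/1.136 = 51.68 years.
Age gap = Δt − τ = 58.7 − 51.68 years.

Δt − τ = 7.02 years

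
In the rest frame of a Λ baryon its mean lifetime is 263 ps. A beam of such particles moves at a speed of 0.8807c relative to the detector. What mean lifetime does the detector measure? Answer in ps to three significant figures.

Δt = 555 ps

γ = 1/√(1 − 0.8807²) = 1/√0.2244 = 2.111
The rest-frame lifetime is the proper time; the lab measures the dilated interval Δt = γτ₀ = 2.111 × 263 ps.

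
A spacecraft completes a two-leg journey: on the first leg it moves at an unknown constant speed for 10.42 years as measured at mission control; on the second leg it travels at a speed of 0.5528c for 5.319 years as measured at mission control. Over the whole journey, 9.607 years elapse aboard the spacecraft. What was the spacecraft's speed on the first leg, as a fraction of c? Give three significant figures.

β = 0.868

Leg 1: speed unknown; τ_1 = 10.42/γ_1.
Leg 2: γ = 1/√(1 − 0.5528²) = 1/√0.6944 = 1.200; τ_2 = 5.319/1.200 = 4.432 years.
Total proper time: τ_1 + 4.432 = 9.607, so τ_1 = 9.607 − 4.432 = 5.175 years.
γ_1 = 10.42/5.175 = 2.014; β = √(1 − 1/γ²) = √0.7534.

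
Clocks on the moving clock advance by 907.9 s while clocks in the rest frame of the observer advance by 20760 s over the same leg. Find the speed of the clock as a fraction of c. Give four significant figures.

v = 0.9990c

The proper time is measured on the moving clock (both events occur at the clock's location); Δt is measured in the rest frame of the observer. γ = Δt/τ = 20760/907.9 = 22.87.
β = √(1 − 1/γ²) = √(1 − 0.001913) = √0.9981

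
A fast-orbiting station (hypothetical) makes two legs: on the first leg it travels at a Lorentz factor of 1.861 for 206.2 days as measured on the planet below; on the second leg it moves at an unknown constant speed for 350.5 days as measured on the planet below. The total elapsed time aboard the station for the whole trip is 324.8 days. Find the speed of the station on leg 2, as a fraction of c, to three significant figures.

β = 0.792

Leg 1: γ = 1.861; τ_1 = 206.2/1.861 = 110.8 days.
Leg 2: speed unknown; τ_2 = 350.5/γ_2.
Total proper time: 110.8 + τ_2 = 324.8, so τ_2 = 324.8 − 110.8 = 214.0 days.
γ_2 = 350.5/214.0 = 1.638; β = √(1 − 1/γ²) = √0.6272.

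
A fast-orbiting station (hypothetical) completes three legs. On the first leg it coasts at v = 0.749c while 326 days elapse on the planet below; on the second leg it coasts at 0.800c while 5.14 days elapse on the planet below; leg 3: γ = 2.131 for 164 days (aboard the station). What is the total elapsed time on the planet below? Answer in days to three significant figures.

Leg 1: 326 days is already measured on the planet below.
Leg 2: 5.14 days is already measured on the planet below.
Leg 3: γ = 2.131; Δt_3 = 2.131 × 164 = 349.5 days.
Total: 326.0 + 5.140 + 349.5 days.

Δt = 681 days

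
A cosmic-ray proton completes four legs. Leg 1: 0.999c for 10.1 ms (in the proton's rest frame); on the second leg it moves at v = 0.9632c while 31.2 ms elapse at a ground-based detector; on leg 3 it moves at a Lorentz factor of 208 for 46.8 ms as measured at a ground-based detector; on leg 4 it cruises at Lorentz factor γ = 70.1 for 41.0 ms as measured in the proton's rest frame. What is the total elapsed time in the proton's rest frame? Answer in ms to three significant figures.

τ = 59.7 ms

Leg 1: 10.1 ms is already measured in the proton's rest frame.
Leg 2: γ = 1/√(1 − 0.9632²) = 1/√0.07225 = 3.720; τ_2 = 31.2/3.720 = 8.386 ms.
Leg 3: γ = 208; τ_3 = 46.8/208.0 = 0.2250 ms.
Leg 4: 41.0 ms is already measured in the proton's rest frame.
Total: 10.10 + 8.386 + 0.2250 + 41.00 ms.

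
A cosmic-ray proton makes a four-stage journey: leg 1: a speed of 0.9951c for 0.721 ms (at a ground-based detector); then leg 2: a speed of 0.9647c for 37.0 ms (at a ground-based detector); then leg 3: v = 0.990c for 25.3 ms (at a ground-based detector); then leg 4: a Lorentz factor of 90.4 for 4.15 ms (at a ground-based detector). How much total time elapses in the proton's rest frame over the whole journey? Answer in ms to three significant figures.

τ = 13.4 ms

Leg 1: γ = 1/√(1 − 0.9951²) = 1/√0.009776 = 10.11; τ_1 = 0.721/10.11 = 0.07129 ms.
Leg 2: γ = 1/√(1 − 0.9647²) = 1/√0.06935 = 3.797; τ_2 = 37.0/3.797 = 9.744 ms.
Leg 3: γ = 1/√(1 − 0.990²) = 1/√0.01990 = 7.089; τ_3 = 25.3/7.089 = 3.569 ms.
Leg 4: γ = 90.4; τ_4 = 4.15/90.40 = 0.04591 ms.
Total: 0.07129 + 9.744 + 3.569 + 0.04591 ms.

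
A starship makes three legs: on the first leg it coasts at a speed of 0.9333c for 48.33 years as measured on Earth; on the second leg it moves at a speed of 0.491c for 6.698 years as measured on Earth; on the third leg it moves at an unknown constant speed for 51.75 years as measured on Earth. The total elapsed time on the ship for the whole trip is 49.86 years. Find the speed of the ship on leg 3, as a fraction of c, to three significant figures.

Leg 1: γ = 1/√(1 − 0.9333²) = 1/√0.1290 = 2.785; τ_1 = 48.33/2.785 = 17.36 years.
Leg 2: γ = 1/√(1 − 0.491²) = 1/√0.7589 = 1.148; τ_2 = 6.698/1.148 = 5.835 years.
Leg 3: speed unknown; τ_3 = 51.75/γ_3.
Total proper time: 17.36 + 5.835 + τ_3 = 49.86, so τ_3 = 49.86 − 23.19 = 26.67 years.
γ_3 = 51.75/26.67 = 1.940; β = √(1 − 1/γ²) = √0.7344.

β = 0.857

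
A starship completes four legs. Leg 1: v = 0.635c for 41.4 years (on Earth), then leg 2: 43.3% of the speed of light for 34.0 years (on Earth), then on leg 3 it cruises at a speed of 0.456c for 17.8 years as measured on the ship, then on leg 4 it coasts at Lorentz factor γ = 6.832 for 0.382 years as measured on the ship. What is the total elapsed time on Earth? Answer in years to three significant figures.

Δt = 98.0 years

Leg 1: 41.4 years is already measured on Earth.
Leg 2: 34.0 years is already measured on Earth.
Leg 3: γ = 1/√(1 − 0.456²) = 1/√0.7921 = 1.124; Δt_3 = 1.124 × 17.8 = 20.00 years.
Leg 4: γ = 6.832; Δt_4 = 6.832 × 0.382 = 2.610 years.
Total: 41.40 + 34.00 + 20.00 + 2.610 years.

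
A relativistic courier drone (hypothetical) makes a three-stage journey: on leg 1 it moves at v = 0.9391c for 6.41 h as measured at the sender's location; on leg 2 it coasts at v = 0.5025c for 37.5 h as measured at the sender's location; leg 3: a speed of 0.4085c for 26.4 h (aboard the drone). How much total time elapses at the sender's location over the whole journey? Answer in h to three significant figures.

Δt = 72.8 h

Leg 1: 6.41 h is already measured at the sender's location.
Leg 2: 37.5 h is already measured at the sender's location.
Leg 3: γ = 1/√(1 − 0.4085²) = 1/√0.8331 = 1.096; Δt_3 = 1.096 × 26.4 = 28.92 h.
Total: 6.410 + 37.50 + 28.92 h.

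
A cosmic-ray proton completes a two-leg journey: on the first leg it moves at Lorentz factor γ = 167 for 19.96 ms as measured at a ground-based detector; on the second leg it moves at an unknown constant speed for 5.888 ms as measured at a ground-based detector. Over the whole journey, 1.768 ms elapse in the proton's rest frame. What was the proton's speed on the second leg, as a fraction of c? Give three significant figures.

Leg 1: γ = 167; τ_1 = 19.96/167.0 = 0.1195 ms.
Leg 2: speed unknown; τ_2 = 5.888/γ_2.
Total proper time: 0.1195 + τ_2 = 1.768, so τ_2 = 1.768 − 0.1195 = 1.648 ms.
γ_2 = 5.888/1.648 = 3.572; β = √(1 − 1/γ²) = √0.9216.

β = 0.960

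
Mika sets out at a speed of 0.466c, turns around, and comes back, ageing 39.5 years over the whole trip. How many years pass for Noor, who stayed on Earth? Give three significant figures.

Δt = 44.6 years

γ = 1/√(1 − 0.466²) = 1/√0.7828 = 1.130
Earth-frame duration is the dilated interval: Δt = γτ = 1.130 × 39.5 years.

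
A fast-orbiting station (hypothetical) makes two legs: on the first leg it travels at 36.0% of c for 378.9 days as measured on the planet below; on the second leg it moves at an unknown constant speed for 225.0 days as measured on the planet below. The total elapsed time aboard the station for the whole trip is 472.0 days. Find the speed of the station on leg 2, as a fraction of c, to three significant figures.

β = 0.850

Leg 1: β = 0.360; γ = 1/√(1 − 0.360²) = 1/√0.8704 = 1.072; τ_1 = 378.9/1.072 = 353.5 days.
Leg 2: speed unknown; τ_2 = 225.0/γ_2.
Total proper time: 353.5 + τ_2 = 472.0, so τ_2 = 472.0 − 353.5 = 118.5 days.
γ_2 = 225.0/118.5 = 1.899; β = √(1 − 1/γ²) = √0.7226.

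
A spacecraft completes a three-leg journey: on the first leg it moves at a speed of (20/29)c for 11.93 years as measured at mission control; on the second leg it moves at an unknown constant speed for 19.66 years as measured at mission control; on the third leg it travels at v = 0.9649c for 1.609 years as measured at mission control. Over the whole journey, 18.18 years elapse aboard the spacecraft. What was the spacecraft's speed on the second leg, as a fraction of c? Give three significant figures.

Leg 1: γ = 1/√(1 − (20/29)²) = 29/21 ≈ 1.381; τ_1 = 11.93/1.381 = 8.639 years.
Leg 2: speed unknown; τ_2 = 19.66/γ_2.
Leg 3: γ = 1/√(1 − 0.9649²) = 1/√0.06897 = 3.808; τ_3 = 1.609/3.808 = 0.4226 years.
Total proper time: 8.639 + τ_2 + 0.4226 = 18.18, so τ_2 = 18.18 − 9.062 = 9.118 years.
γ_2 = 19.66/9.118 = 2.156; β = √(1 − 1/γ²) = √0.7849.

β = 0.886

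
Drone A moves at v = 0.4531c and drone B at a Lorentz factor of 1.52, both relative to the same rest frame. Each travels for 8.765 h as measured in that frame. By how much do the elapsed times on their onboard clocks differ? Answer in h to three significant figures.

|τ_A − τ_B| = 2.05 h

A: γ = 1/√(1 − 0.4531²) = 1/√0.7947 = 1.122; τ_A = 8.765/1.122 = 7.814 h.
B: γ = 1.52; τ_B = 8.765/1.520 = 5.766 h.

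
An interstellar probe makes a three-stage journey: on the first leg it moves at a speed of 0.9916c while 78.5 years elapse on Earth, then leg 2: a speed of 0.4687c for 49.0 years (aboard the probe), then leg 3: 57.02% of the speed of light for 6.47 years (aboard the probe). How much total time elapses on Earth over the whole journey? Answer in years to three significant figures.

Leg 1: 78.5 years is already measured on Earth.
Leg 2: γ = 1/√(1 − 0.4687²) = 1/√0.7803 = 1.132; Δt_2 = 1.132 × 49.0 = 55.47 years.
Leg 3: β = 0.5702; γ = 1/√(1 − 0.5702²) = 1/√0.6749 = 1.217; Δt_3 = 1.217 × 6.47 = 7.876 years.
Total: 78.50 + 55.47 + 7.876 years.

Δt = 142 years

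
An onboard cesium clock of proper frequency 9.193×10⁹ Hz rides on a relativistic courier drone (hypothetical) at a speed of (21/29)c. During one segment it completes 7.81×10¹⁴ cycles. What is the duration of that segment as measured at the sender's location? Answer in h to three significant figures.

γ = 1/√(1 − (21/29)²) = 29/20 = 1.450
Proper time for N cycles: τ = N/f = 7.81×10¹⁴/(9.193×10⁹) = 8.496×10⁴ s = 23.60 h.
Lab-frame duration Δt = γτ = 1.450 × 23.60 = 34.22 h.

Δt = 34.2 h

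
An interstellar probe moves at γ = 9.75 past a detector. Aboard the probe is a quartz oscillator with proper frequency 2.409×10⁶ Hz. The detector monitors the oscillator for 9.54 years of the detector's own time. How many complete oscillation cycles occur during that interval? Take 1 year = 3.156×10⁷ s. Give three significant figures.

γ = 9.75
During 9.54 years of lab time, the oscillator's proper time advances by τ = Δt/γ = 9.54/9.750 = 0.9785 years = 3.088×10⁷ s.
N = f × τ = 2.409×10⁶ × 3.088×10⁷ = 7.439×10¹³.

N = 7.44×10¹³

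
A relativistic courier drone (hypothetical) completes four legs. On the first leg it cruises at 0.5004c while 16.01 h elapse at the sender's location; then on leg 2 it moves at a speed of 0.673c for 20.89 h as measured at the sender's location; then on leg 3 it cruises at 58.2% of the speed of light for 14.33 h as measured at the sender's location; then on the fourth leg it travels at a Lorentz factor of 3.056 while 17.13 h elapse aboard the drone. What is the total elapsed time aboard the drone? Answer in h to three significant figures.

Leg 1: γ = 1/√(1 − 0.5004²) = 1/√0.7496 = 1.155; τ_1 = 16.01/1.155 = 13.86 h.
Leg 2: γ = 1/√(1 − 0.673²) = 1/√0.5471 = 1.352; τ_2 = 20.89/1.352 = 15.45 h.
Leg 3: β = 0.582; γ = 1/√(1 − 0.582²) = 1/√0.6613 = 1.230; τ_3 = 14.33/1.230 = 11.65 h.
Leg 4: 17.13 h is already measured aboard the drone.
Total: 13.86 + 15.45 + 11.65 + 17.13 h.

τ = 58.1 h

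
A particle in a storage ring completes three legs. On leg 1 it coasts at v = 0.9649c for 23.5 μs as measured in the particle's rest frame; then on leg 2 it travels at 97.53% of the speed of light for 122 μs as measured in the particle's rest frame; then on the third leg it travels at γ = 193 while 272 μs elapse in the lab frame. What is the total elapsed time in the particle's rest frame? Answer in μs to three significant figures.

τ = 147 μs

Leg 1: 23.5 μs is already measured in the particle's rest frame.
Leg 2: 122 μs is already measured in the particle's rest frame.
Leg 3: γ = 193; τ_3 = 272/193.0 = 1.409 μs.
Total: 23.50 + 122.0 + 1.409 μs.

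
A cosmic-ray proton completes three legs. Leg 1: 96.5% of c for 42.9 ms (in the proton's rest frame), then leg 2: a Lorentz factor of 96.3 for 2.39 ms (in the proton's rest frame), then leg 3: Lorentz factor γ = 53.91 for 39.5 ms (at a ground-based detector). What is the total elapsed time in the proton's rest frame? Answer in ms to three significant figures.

Leg 1: 42.9 ms is already measured in the proton's rest frame.
Leg 2: 2.39 ms is already measured in the proton's rest frame.
Leg 3: γ = 53.91; τ_3 = 39.5/53.91 = 0.7327 ms.
Total: 42.90 + 2.390 + 0.7327 ms.

τ = 46.0 ms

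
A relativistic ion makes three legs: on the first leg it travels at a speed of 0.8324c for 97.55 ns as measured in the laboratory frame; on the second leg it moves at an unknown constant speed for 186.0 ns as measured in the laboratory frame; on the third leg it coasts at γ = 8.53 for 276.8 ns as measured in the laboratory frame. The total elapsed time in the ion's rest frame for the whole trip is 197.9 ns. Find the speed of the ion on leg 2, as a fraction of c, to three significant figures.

Leg 1: γ = 1/√(1 − 0.8324²) = 1/√0.3071 = 1.804; τ_1 = 97.55/1.804 = 54.06 ns.
Leg 2: speed unknown; τ_2 = 186.0/γ_2.
Leg 3: γ = 8.53; τ_3 = 276.8/8.530 = 32.45 ns.
Total proper time: 54.06 + τ_2 + 32.45 = 197.9, so τ_2 = 197.9 − 86.51 = 111.4 ns.
γ_2 = 186.0/111.4 = 1.670; β = √(1 − 1/γ²) = √0.6414.

β = 0.801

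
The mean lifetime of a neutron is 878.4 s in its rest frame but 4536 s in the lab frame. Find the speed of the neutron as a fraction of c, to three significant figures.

γ = Δt/τ₀ = 4536/878.4 = 5.164
β = √(1 − 1/γ²) = √(1 − 0.03750) = √0.9625

β = 0.981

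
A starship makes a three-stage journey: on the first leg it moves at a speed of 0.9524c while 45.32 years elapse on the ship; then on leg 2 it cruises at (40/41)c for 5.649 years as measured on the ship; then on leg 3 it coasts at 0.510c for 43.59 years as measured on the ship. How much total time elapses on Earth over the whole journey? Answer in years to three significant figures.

Δt = 225 years

Leg 1: γ = 1/√(1 − 0.9524²) = 1/√0.09293 = 3.280; Δt_1 = 3.280 × 45.32 = 148.7 years.
Leg 2: γ = 1/√(1 − (40/41)²) = 41/9 ≈ 4.556; Δt_2 = 4.556 × 5.649 = 25.73 years.
Leg 3: γ = 1/√(1 − 0.510²) = 1/√0.7399 = 1.163; Δt_3 = 1.163 × 43.59 = 50.68 years.
Total: 148.7 + 25.73 + 50.68 years.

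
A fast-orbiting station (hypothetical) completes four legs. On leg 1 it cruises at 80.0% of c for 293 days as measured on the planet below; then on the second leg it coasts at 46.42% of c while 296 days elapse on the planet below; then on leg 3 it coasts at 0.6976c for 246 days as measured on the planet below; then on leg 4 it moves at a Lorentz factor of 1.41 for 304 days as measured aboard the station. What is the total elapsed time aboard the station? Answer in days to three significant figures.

τ = 918 days

Leg 1: β = 0.800; γ = 1/√(1 − 0.800²) = 1/√0.3600 = 1.667; τ_1 = 293/1.667 = 175.8 days.
Leg 2: β = 0.4642; γ = 1/√(1 − 0.4642²) = 1/√0.7845 = 1.129; τ_2 = 296/1.129 = 262.2 days.
Leg 3: γ = 1/√(1 − 0.6976²) = 1/√0.5134 = 1.396; τ_3 = 246/1.396 = 176.3 days.
Leg 4: 304 days is already measured aboard the station.
Total: 175.8 + 262.2 + 176.3 + 304.0 days.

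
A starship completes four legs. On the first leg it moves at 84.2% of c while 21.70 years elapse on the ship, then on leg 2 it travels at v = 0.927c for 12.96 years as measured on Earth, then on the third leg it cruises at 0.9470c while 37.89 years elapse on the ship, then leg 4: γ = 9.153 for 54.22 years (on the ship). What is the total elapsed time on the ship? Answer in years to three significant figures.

Leg 1: 21.70 years is already measured on the ship.
Leg 2: γ = 1/√(1 − 0.927²) = 1/√0.1407 = 2.666; τ_2 = 12.96/2.666 = 4.861 years.
Leg 3: 37.89 years is already measured on the ship.
Leg 4: 54.22 years is already measured on the ship.
Total: 21.70 + 4.861 + 37.89 + 54.22 years.

τ = 119 years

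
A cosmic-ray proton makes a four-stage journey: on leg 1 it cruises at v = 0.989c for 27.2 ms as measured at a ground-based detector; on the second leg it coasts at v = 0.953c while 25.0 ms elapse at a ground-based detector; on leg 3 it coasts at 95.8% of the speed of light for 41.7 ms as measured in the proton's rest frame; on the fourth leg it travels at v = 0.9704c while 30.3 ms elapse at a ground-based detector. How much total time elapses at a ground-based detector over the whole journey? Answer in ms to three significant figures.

Leg 1: 27.2 ms is already measured at a ground-based detector.
Leg 2: 25.0 ms is already measured at a ground-based detector.
Leg 3: β = 0.958; γ = 1/√(1 − 0.958²) = 1/√0.08224 = 3.487; Δt_3 = 3.487 × 41.7 = 145.4 ms.
Leg 4: 30.3 ms is already measured at a ground-based detector.
Total: 27.20 + 25.00 + 145.4 + 30.30 ms.

Δt = 228 ms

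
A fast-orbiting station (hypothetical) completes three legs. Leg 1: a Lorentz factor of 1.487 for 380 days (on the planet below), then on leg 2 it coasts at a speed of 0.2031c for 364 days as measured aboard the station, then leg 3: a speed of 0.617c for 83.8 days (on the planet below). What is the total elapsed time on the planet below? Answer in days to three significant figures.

Leg 1: 380 days is already measured on the planet below.
Leg 2: γ = 1/√(1 − 0.2031²) = 1/√0.9588 = 1.021; Δt_2 = 1.021 × 364 = 371.7 days.
Leg 3: 83.8 days is already measured on the planet below.
Total: 380.0 + 371.7 + 83.80 days.

Δt = 836 days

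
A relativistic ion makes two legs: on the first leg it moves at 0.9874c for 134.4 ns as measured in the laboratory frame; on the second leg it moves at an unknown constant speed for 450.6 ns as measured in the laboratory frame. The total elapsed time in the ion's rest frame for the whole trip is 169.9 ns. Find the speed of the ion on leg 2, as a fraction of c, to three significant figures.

Leg 1: γ = 1/√(1 − 0.9874²) = 1/√0.02504 = 6.319; τ_1 = 134.4/6.319 = 21.27 ns.
Leg 2: speed unknown; τ_2 = 450.6/γ_2.
Total proper time: 21.27 + τ_2 = 169.9, so τ_2 = 169.9 − 21.27 = 148.6 ns.
γ_2 = 450.6/148.6 = 3.032; β = √(1 − 1/γ²) = √0.8912.

β = 0.944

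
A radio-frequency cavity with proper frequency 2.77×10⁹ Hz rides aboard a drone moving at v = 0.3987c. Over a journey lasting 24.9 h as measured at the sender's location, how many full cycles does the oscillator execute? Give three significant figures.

γ = 1/√(1 − 0.3987²) = 1/√0.8410 = 1.090
The oscillator's own cycle count is N = f × τ where τ is the proper time aboard the drone. τ = Δt/γ = 24.9/1.090 = 22.84 h = 8.221×10⁴ s.
N = 2.77×10⁹ × 8.221×10⁴ = 2.277×10¹⁴.

N = 2.28×10¹⁴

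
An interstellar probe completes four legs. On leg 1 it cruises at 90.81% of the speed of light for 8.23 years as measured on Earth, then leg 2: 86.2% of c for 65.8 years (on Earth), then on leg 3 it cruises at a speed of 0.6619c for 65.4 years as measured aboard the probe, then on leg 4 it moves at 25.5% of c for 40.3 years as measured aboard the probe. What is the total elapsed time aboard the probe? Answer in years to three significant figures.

τ = 143 years

Leg 1: β = 0.9081; γ = 1/√(1 − 0.9081²) = 1/√0.1754 = 2.388; τ_1 = 8.23/2.388 = 3.446 years.
Leg 2: β = 0.862; γ = 1/√(1 − 0.862²) = 1/√0.2570 = 1.973; τ_2 = 65.8/1.973 = 33.35 years.
Leg 3: 65.4 years is already measured aboard the probe.
Leg 4: 40.3 years is already measured aboard the probe.
Total: 3.446 + 33.35 + 65.40 + 40.30 years.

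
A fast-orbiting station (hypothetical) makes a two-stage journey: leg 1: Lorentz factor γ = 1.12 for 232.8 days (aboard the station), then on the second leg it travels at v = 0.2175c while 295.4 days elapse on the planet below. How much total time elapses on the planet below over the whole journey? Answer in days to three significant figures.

Leg 1: γ = 1.12; Δt_1 = 1.120 × 232.8 = 260.7 days.
Leg 2: 295.4 days is already measured on the planet below.
Total: 260.7 + 295.4 days.

Δt = 556 days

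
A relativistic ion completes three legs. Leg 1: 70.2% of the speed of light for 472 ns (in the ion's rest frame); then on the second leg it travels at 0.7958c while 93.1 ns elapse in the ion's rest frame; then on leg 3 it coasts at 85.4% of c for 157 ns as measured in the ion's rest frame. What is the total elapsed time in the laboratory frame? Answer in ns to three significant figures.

Δt = 1120 ns

Leg 1: β = 0.702; γ = 1/√(1 − 0.702²) = 1/√0.5072 = 1.404; Δt_1 = 1.404 × 472 = 662.8 ns.
Leg 2: γ = 1/√(1 − 0.7958²) = 1/√0.3667 = 1.651; Δt_2 = 1.651 × 93.1 = 153.7 ns.
Leg 3: β = 0.854; γ = 1/√(1 − 0.854²) = 1/√0.2707 = 1.922; Δt_3 = 1.922 × 157 = 301.8 ns.
Total: 662.8 + 153.7 + 301.8 ns.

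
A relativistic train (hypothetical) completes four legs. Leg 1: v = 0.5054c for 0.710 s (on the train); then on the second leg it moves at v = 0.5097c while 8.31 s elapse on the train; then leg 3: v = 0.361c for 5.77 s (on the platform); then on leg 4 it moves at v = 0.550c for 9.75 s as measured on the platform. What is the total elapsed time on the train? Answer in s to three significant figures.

Leg 1: 0.710 s is already measured on the train.
Leg 2: 8.31 s is already measured on the train.
Leg 3: γ = 1/√(1 − 0.361²) = 1/√0.8697 = 1.072; τ_3 = 5.77/1.072 = 5.381 s.
Leg 4: γ = 1/√(1 − 0.550²) = 1/√0.6975 = 1.197; τ_4 = 9.75/1.197 = 8.143 s.
Total: 0.7100 + 8.310 + 5.381 + 8.143 s.

τ = 22.5 s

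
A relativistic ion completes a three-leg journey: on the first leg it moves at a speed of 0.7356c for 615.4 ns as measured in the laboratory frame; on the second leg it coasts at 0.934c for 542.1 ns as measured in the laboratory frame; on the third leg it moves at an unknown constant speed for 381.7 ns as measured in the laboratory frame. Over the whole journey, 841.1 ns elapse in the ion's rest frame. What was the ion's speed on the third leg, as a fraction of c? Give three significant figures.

Leg 1: γ = 1/√(1 − 0.7356²) = 1/√0.4589 = 1.476; τ_1 = 615.4/1.476 = 416.9 ns.
Leg 2: γ = 1/√(1 − 0.934²) = 1/√0.1276 = 2.799; τ_2 = 542.1/2.799 = 193.7 ns.
Leg 3: speed unknown; τ_3 = 381.7/γ_3.
Total proper time: 416.9 + 193.7 + τ_3 = 841.1, so τ_3 = 841.1 − 610.6 = 230.5 ns.
γ_3 = 381.7/230.5 = 1.656; β = √(1 − 1/γ²) = √0.6352.

β = 0.797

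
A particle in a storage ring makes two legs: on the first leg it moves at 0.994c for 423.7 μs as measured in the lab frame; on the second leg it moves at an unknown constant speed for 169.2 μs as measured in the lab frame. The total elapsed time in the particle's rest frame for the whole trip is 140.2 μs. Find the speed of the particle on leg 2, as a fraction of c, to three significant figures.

Leg 1: γ = 1/√(1 − 0.994²) = 1/√0.01196 = 9.142; τ_1 = 423.7/9.142 = 46.34 μs.
Leg 2: speed unknown; τ_2 = 169.2/γ_2.
Total proper time: 46.34 + τ_2 = 140.2, so τ_2 = 140.2 − 46.34 = 93.86 μs.
γ_2 = 169.2/93.86 = 1.803; β = √(1 − 1/γ²) = √0.6923.

β = 0.832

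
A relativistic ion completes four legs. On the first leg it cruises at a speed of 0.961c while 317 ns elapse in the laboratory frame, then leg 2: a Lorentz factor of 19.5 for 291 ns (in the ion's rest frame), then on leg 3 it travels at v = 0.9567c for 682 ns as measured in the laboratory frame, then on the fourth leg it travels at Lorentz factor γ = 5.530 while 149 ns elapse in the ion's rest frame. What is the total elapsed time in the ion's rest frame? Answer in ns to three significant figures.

τ = 726 ns

Leg 1: γ = 1/√(1 − 0.961²) = 1/√0.07648 = 3.616; τ_1 = 317/3.616 = 87.67 ns.
Leg 2: 291 ns is already measured in the ion's rest frame.
Leg 3: γ = 1/√(1 − 0.9567²) = 1/√0.08473 = 3.436; τ_3 = 682/3.436 = 198.5 ns.
Leg 4: 149 ns is already measured in the ion's rest frame.
Total: 87.67 + 291.0 + 198.5 + 149.0 ns.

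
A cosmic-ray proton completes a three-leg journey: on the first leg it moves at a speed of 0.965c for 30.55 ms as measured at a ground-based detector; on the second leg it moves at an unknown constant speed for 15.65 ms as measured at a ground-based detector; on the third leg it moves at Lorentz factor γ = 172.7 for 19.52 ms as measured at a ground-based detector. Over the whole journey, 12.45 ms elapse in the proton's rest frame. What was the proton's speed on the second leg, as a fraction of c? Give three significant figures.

Leg 1: γ = 1/√(1 − 0.965²) = 1/√0.06878 = 3.813; τ_1 = 30.55/3.813 = 8.012 ms.
Leg 2: speed unknown; τ_2 = 15.65/γ_2.
Leg 3: γ = 172.7; τ_3 = 19.52/172.7 = 0.1130 ms.
Total proper time: 8.012 + τ_2 + 0.1130 = 12.45, so τ_2 = 12.45 − 8.125 = 4.325 ms.
γ_2 = 15.65/4.325 = 3.618; β = √(1 − 1/γ²) = √0.9236.

β = 0.961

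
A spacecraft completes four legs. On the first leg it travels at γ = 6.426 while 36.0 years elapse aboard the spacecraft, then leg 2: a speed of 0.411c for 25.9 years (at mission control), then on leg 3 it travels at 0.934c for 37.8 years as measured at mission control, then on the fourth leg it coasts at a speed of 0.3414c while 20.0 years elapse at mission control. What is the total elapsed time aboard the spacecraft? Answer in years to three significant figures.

Leg 1: 36.0 years is already measured aboard the spacecraft.
Leg 2: γ = 1/√(1 − 0.411²) = 1/√0.8311 = 1.097; τ_2 = 25.9/1.097 = 23.61 years.
Leg 3: γ = 1/√(1 − 0.934²) = 1/√0.1276 = 2.799; τ_3 = 37.8/2.799 = 13.50 years.
Leg 4: γ = 1/√(1 − 0.3414²) = 1/√0.8834 = 1.064; τ_4 = 20.0/1.064 = 18.80 years.
Total: 36.00 + 23.61 + 13.50 + 18.80 years.

τ = 91.9 years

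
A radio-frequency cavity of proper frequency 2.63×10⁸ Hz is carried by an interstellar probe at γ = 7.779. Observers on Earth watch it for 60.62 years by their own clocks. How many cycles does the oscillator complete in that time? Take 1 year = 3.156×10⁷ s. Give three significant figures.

N = 6.47×10¹⁶

γ = 7.779
During 60.62 years of lab time, the oscillator's proper time advances by τ = Δt/γ = 60.62/7.779 = 7.793 years = 2.459×10⁸ s.
N = f × τ = 2.63×10⁸ × 2.459×10⁸ = 6.468×10¹⁶.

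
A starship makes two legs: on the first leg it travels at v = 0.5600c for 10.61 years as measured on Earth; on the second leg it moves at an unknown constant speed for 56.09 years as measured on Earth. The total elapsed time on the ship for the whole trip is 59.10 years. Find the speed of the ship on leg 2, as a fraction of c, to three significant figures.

Leg 1: γ = 1/√(1 − 0.5600²) = 1/√0.6864 = 1.207; τ_1 = 10.61/1.207 = 8.790 years.
Leg 2: speed unknown; τ_2 = 56.09/γ_2.
Total proper time: 8.790 + τ_2 = 59.10, so τ_2 = 59.10 − 8.790 = 50.31 years.
γ_2 = 56.09/50.31 = 1.115; β = √(1 − 1/γ²) = √0.1955.

β = 0.442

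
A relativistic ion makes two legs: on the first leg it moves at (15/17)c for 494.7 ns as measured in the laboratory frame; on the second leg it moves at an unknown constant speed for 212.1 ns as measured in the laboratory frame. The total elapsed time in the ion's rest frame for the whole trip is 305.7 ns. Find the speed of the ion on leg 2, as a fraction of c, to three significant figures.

β = 0.939

Leg 1: γ = 1/√(1 − (15/17)²) = 17/8 = 2.125; τ_1 = 494.7/2.125 = 232.8 ns.
Leg 2: speed unknown; τ_2 = 212.1/γ_2.
Total proper time: 232.8 + τ_2 = 305.7, so τ_2 = 305.7 − 232.8 = 72.90 ns.
γ_2 = 212.1/72.90 = 2.909; β = √(1 − 1/γ²) = √0.8819.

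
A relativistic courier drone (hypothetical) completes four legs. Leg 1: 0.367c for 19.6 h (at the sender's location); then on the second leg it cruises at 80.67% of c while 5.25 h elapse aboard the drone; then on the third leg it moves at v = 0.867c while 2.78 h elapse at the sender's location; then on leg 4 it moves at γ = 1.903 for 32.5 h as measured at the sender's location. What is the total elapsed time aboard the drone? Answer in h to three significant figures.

Leg 1: γ = 1/√(1 − 0.367²) = 1/√0.8653 = 1.075; τ_1 = 19.6/1.075 = 18.23 h.
Leg 2: 5.25 h is already measured aboard the drone.
Leg 3: γ = 1/√(1 − 0.867²) = 1/√0.2483 = 2.007; τ_3 = 2.78/2.007 = 1.385 h.
Leg 4: γ = 1.903; τ_4 = 32.5/1.903 = 17.08 h.
Total: 18.23 + 5.250 + 1.385 + 17.08 h.

τ = 41.9 h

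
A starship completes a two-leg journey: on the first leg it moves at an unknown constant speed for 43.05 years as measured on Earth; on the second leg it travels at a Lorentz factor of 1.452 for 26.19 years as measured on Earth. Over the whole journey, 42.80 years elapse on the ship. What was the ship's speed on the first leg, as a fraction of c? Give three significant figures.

β = 0.818

Leg 1: speed unknown; τ_1 = 43.05/γ_1.
Leg 2: γ = 1.452; τ_2 = 26.19/1.452 = 18.04 years.
Total proper time: τ_1 + 18.04 = 42.80, so τ_1 = 42.80 − 18.04 = 24.76 years.
γ_1 = 43.05/24.76 = 1.738; β = √(1 − 1/γ²) = √0.6691.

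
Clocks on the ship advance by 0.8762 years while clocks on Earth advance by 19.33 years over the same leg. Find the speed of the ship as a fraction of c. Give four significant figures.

The proper time is measured on the ship (both events occur at the ship's location); Δt is measured on Earth. γ = Δt/τ = 19.33/0.8762 = 22.06.
β = √(1 − 1/γ²) = √(1 − 0.002055) = √0.9979

β = 0.9990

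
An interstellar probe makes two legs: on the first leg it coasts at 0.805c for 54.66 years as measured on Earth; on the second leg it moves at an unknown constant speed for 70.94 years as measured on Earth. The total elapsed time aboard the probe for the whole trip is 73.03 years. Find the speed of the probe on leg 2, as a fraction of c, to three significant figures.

Leg 1: γ = 1/√(1 − 0.805²) = 1/√0.3520 = 1.686; τ_1 = 54.66/1.686 = 32.43 years.
Leg 2: speed unknown; τ_2 = 70.94/γ_2.
Total proper time: 32.43 + τ_2 = 73.03, so τ_2 = 73.03 − 32.43 = 40.60 years.
γ_2 = 70.94/40.60 = 1.747; β = √(1 − 1/γ²) = √0.6724.

β = 0.820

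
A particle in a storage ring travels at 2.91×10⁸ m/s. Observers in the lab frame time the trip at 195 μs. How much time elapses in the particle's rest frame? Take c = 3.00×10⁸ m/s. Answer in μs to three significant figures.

β = 2.91×10⁸/3.00×10⁸ = 0.9700; γ = 1/√(1 − 0.9700²) = 4.113
The interval measured in the lab frame is the dilated one; the clock in the particle's rest frame measures the proper time τ = Δt/γ = 195/4.113 μs.

τ = 47.4 μs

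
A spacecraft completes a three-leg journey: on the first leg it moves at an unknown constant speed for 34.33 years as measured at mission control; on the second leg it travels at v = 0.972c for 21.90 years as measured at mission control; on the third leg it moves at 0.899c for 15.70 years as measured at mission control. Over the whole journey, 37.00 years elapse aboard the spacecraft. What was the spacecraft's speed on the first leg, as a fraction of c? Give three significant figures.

β = 0.686

Leg 1: speed unknown; τ_1 = 34.33/γ_1.
Leg 2: γ = 1/√(1 − 0.972²) = 1/√0.05522 = 4.256; τ_2 = 21.90/4.256 = 5.146 years.
Leg 3: γ = 1/√(1 − 0.899²) = 1/√0.1918 = 2.283; τ_3 = 15.70/2.283 = 6.876 years.
Total proper time: τ_1 + 5.146 + 6.876 = 37.00, so τ_1 = 37.00 − 12.02 = 24.98 years.
γ_1 = 34.33/24.98 = 1.374; β = √(1 − 1/γ²) = √0.4706.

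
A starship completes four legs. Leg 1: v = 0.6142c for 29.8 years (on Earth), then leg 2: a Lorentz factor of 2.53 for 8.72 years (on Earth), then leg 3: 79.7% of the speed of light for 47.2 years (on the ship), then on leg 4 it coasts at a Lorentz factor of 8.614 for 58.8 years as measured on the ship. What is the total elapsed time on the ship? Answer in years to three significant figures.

Leg 1: γ = 1/√(1 − 0.6142²) = 1/√0.6228 = 1.267; τ_1 = 29.8/1.267 = 23.52 years.
Leg 2: γ = 2.53; τ_2 = 8.72/2.530 = 3.447 years.
Leg 3: 47.2 years is already measured on the ship.
Leg 4: 58.8 years is already measured on the ship.
Total: 23.52 + 3.447 + 47.20 + 58.80 years.

τ = 133 years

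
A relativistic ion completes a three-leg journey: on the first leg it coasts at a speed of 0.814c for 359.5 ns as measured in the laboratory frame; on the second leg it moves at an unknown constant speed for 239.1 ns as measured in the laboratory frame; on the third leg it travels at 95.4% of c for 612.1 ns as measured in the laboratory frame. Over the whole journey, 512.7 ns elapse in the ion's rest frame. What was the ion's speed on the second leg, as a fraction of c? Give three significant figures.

β = 0.864

Leg 1: γ = 1/√(1 − 0.814²) = 1/√0.3374 = 1.722; τ_1 = 359.5/1.722 = 208.8 ns.
Leg 2: speed unknown; τ_2 = 239.1/γ_2.
Leg 3: β = 0.954; γ = 1/√(1 − 0.954²) = 1/√0.08988 = 3.335; τ_3 = 612.1/3.335 = 183.5 ns.
Total proper time: 208.8 + τ_2 + 183.5 = 512.7, so τ_2 = 512.7 − 392.3 = 120.4 ns.
γ_2 = 239.1/120.4 = 1.986; β = √(1 − 1/γ²) = √0.7466.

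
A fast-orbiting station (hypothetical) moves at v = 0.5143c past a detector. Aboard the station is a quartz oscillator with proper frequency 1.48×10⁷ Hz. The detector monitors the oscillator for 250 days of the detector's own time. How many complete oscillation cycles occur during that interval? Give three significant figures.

γ = 1/√(1 − 0.5143²) = 1/√0.7355 = 1.166
During 250 days of lab time, the oscillator's proper time advances by τ = Δt/γ = 250/1.166 = 214.4 days = 1.852×10⁷ s.
N = f × τ = 1.48×10⁷ × 1.852×10⁷ = 2.742×10¹⁴.

N = 2.74×10¹⁴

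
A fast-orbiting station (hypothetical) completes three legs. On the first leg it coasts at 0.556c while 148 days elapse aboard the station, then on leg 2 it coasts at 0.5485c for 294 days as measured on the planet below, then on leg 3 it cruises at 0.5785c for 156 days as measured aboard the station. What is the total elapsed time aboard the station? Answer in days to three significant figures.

τ = 550 days

Leg 1: 148 days is already measured aboard the station.
Leg 2: γ = 1/√(1 − 0.5485²) = 1/√0.6991 = 1.196; τ_2 = 294/1.196 = 245.8 days.
Leg 3: 156 days is already measured aboard the station.
Total: 148.0 + 245.8 + 156.0 days.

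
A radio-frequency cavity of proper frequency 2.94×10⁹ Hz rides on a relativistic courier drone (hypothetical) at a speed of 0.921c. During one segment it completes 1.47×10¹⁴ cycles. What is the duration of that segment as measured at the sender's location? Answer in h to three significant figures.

Δt = 35.7 h

γ = 1/√(1 − 0.921²) = 1/√0.1518 = 2.567
Proper time for N cycles: τ = N/f = 1.47×10¹⁴/(2.94×10⁹) = 5.000×10⁴ s = 13.89 h.
Lab-frame duration Δt = γτ = 2.567 × 13.89 = 35.65 h.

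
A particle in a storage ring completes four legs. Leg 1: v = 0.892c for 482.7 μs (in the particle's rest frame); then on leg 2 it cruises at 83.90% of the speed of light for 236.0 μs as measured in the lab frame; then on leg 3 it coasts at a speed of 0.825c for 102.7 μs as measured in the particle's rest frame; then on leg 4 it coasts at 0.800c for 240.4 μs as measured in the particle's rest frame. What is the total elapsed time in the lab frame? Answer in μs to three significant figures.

Δt = 1890 μs

Leg 1: γ = 1/√(1 − 0.892²) = 1/√0.2043 = 2.212; Δt_1 = 2.212 × 482.7 = 1068 μs.
Leg 2: 236.0 μs is already measured in the lab frame.
Leg 3: γ = 1/√(1 − 0.825²) = 1/√0.3194 = 1.769; Δt_3 = 1.769 × 102.7 = 181.7 μs.
Leg 4: γ = 1/√(1 − 0.800²) = 5/3 ≈ 1.667; Δt_4 = 1.667 × 240.4 = 400.7 μs.
Total: 1068 + 236.0 + 181.7 + 400.7 μs.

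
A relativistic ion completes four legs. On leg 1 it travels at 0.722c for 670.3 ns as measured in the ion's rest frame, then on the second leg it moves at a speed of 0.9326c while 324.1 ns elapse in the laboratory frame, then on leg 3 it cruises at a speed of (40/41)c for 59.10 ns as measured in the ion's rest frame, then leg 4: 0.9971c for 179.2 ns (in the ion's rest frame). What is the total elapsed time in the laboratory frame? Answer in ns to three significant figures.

Leg 1: γ = 1/√(1 − 0.722²) = 1/√0.4787 = 1.445; Δt_1 = 1.445 × 670.3 = 968.8 ns.
Leg 2: 324.1 ns is already measured in the laboratory frame.
Leg 3: γ = 1/√(1 − (40/41)²) = 41/9 ≈ 4.556; Δt_3 = 4.556 × 59.10 = 269.2 ns.
Leg 4: γ = 1/√(1 − 0.9971²) = 1/√0.005792 = 13.14; Δt_4 = 13.14 × 179.2 = 2355 ns.
Total: 968.8 + 324.1 + 269.2 + 2355 ns.

Δt = 3920 ns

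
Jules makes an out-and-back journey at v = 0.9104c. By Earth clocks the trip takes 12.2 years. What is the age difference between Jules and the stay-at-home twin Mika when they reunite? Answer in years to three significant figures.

γ = 1/√(1 − 0.9104²) = 1/√0.1712 = 2.417
Jules's elapsed proper time: τ = 12.2/2.417 = 5.047 years.
Age gap = Δt − τ = 12.2 − 5.047 years.

Δt − τ = 7.15 years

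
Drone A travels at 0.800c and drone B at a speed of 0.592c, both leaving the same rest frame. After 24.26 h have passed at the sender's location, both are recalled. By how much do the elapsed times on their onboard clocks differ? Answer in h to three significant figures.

|τ_A − τ_B| = 5.00 h

A: γ = 1/√(1 − 0.800²) = 5/3 ≈ 1.667; τ_A = 24.26/1.667 = 14.56 h.
B: γ = 1/√(1 − 0.592²) = 1/√0.6495 = 1.241; τ_B = 24.26/1.241 = 19.55 h.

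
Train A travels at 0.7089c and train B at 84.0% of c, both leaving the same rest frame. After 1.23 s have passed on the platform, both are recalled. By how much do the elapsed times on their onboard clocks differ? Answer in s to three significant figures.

|τ_A − τ_B| = 0.200 s

A: γ = 1/√(1 − 0.7089²) = 1/√0.4975 = 1.418; τ_A = 1.23/1.418 = 0.8675 s.
B: β = 0.840; γ = 1/√(1 − 0.840²) = 1/√0.2944 = 1.843; τ_B = 1.23/1.843 = 0.6674 s.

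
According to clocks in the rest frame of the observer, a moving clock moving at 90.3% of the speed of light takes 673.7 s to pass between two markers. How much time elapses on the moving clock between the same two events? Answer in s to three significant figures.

τ = 289 s

β = 0.903; γ = 1/√(1 − 0.903²) = 1/√0.1846 = 2.328
The interval measured in the rest frame of the observer is the dilated one; the clock on the moving clock measures the proper time τ = Δt/γ = 673.7/2.328 s.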